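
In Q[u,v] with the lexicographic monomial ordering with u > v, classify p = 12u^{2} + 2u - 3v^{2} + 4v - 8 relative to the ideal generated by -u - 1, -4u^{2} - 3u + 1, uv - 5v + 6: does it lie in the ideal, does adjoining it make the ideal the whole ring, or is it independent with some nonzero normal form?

Adjoining 12u^{2} + 2u - 3v^{2} + 4v - 8 makes the ideal the whole ring: the system is inconsistent.

First compute the reduced Gröbner basis of I by Buchberger's algorithm.
f_1 = -u - 1, LT = u.
f_2 = -4u^{2} - 3u + 1, LT = u^{2}.
f_3 = uv - 5v + 6, LT = uv.

S(f_1,f_3): lcm = uv. S = 6v - 6.
  leading term v: no divisor's leading term divides it; move 6v to the remainder.
  leading term 1: no divisor's leading term divides it; move -6 to the remainder.
  remainder 6v - 6 ≠ 0; add h_4 = 6v - 6 to the basis.

The other S-polynomials (S(f_1,f_2), S(f_2,f_3), S(f_1,h_4), S(f_2,h_4), S(f_3,h_4)) all reduce to 0 modulo the current basis, so we have a Gröbner basis.
Inter-reduce: drop elements whose leading term is divisible by another's, tail-reduce, and make monic.
Reduced Gröbner basis: {u + 1, v - 1}.
Label its elements g_1 = u + 1, g_2 = v - 1.

Reduce p = 12u^{2} + 2u - 3v^{2} + 4v - 8 modulo G:
  leading term u^{2}: subtract (12u)·g_1 from 12u^{2} + 2u - 3v^{2} + 4v - 8 → -10u - 3v^{2} + 4v - 8
  leading term u: subtract (-10)·g_1 from -10u - 3v^{2} + 4v - 8 → -3v^{2} + 4v + 2
  leading term v^{2}: subtract (-3v)·g_2 from -3v^{2} + 4v + 2 → v + 2
  leading term v: subtract (1)·g_2 from v + 2 → 3
  leading term 1: no divisor's leading term divides it; move 3 to the remainder.
  normal form = 3.
The normal form is nonzero, so p ∉ I. Since p minus its normal form lies in I, I + (p) = I + (r) where r = 3; decide whether this ideal is the whole ring.
Here r = 3 is a nonzero constant, hence a unit: 1 ∈ I + (p), the Gröbner basis of I + (p) is {1}, and the enlarged system has no common solution — adjoining p is inconsistent.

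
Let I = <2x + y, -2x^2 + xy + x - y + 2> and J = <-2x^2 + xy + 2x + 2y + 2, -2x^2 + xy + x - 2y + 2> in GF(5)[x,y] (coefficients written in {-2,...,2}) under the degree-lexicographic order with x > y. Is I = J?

Equality of ideals is decidable: compute both reduced Gröbner bases (unique for the ordering) and check whether they agree.
Buchberger on the first generating set:
f_1 = 2x + y, LT = x.
f_2 = -2x^2 + xy + x - y + 2, LT = x^2.

S(f_1,f_2): lcm = x^2. S = xy - 2x + 2y + 1.
  leading term xy: subtract (-2y)·f_1 from xy - 2x + 2y + 1 → 2y^2 - 2x + 2y + 1
  leading term y^2: no divisor's leading term divides it; move 2y^2 to the remainder.
  leading term x: subtract (-1)·f_1 from -2x + 2y + 1 → -2y + 1
  leading term y: no divisor's leading term divides it; move -2y to the remainder.
  leading term 1: no divisor's leading term divides it; move 1 to the remainder.
  remainder 2y^2 - 2y + 1 ≠ 0; add g_3 = 2y^2 - 2y + 1 to the basis.

The other S-polynomials (S(f_1,g_3), S(f_2,g_3)) all reduce to 0 modulo the current basis, so we have a Gröbner basis.
Inter-reduce: drop elements whose leading term is divisible by another's, tail-reduce, and make monic.
Reduced Gröbner basis: {y^2 - y - 2, x - 2y}.

Buchberger on the second generating set:
h_1 = -2x^2 + xy + 2x + 2y + 2, LT = x^2.
h_2 = -2x^2 + xy + x - 2y + 2, LT = x^2.

S(h_1,h_2): lcm = x^2. S = 2x - 2y.
  leading term x: no divisor's leading term divides it; move 2x to the remainder.
  leading term y: no divisor's leading term divides it; move -2y to the remainder.
  remainder 2x - 2y ≠ 0; add k_3 = 2x - 2y to the basis.

S(h_1,k_3): lcm = x^2. S = -2xy - x - y - 1.
  leading term xy: subtract (-y)·k_3 from -2xy - x - y - 1 → -2y^2 - x - y - 1
  leading term y^2: no divisor's leading term divides it; move -2y^2 to the remainder.
  leading term x: subtract (2)·k_3 from -x - y - 1 → -2y - 1
  leading term y: no divisor's leading term divides it; move -2y to the remainder.
  leading term 1: no divisor's leading term divides it; move -1 to the remainder.
  remainder -2y^2 - 2y - 1 ≠ 0; add k_4 = -2y^2 - 2y - 1 to the basis.

The other S-polynomials (S(h_2,k_3), S(h_1,k_4), S(h_2,k_4), S(k_3,k_4)) all reduce to 0 modulo the current basis, so we have a Gröbner basis.
Inter-reduce: drop elements whose leading term is divisible by another's, tail-reduce, and make monic.
Reduced Gröbner basis: {y^2 + y - 2, x - y}.

These differ, so the ideals are not equal.
The choice of monomial ordering does not affect the verdict — as long as both bases are computed under the same ordering, their equality decides ideal equality.

No, the ideals differ.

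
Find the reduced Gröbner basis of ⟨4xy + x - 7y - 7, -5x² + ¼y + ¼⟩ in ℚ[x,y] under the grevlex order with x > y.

f_1 = 4xy + x - 7y - 7, LT = xy.
f_2 = -5x² + ¼y + ¼, LT = x².

S(f_1,f_2): lcm = x²y. S = ¼x² - 7/4xy + 1/20y² - 7/4x + 1/20y.
  leading term x²: subtract (-1/20)·f_2 from ¼x² - 7/4xy + 1/20y² - 7/4x + 1/20y → -7/4xy + 1/20y² - 7/4x + 1/16y + 1/80
  leading term xy: subtract (-7/16)·f_1 from -7/4xy + 1/20y² - 7/4x + 1/16y + 1/80 → 1/20y² - 21/16x - 3y - 61/20
  leading term y²: no divisor's leading term divides it; move 1/20y² to the remainder.
  leading term x: no divisor's leading term divides it; move -21/16x to the remainder.
  leading term y: no divisor's leading term divides it; move -3y to the remainder.
  leading term 1: no divisor's leading term divides it; move -61/20 to the remainder.
  remainder 1/20y² - 21/16x - 3y - 61/20 ≠ 0; add g_3 = 1/20y² - 21/16x - 3y - 61/20 to the basis.

The other S-polynomials (S(f_1,g_3), S(f_2,g_3)) all reduce to 0 modulo the current basis, so we have a Gröbner basis.

G = {x² - 1/20y - 1/20, xy + ¼x - 7/4y - 7/4, y² - 105/4x - 60y - 61}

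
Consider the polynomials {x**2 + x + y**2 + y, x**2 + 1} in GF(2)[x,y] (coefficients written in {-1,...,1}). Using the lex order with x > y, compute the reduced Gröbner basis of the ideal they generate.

G = {x + y**2 + y + 1, y**4 + y**2}

The reduced Gröbner basis is the canonical form of the ideal for this ordering.

f_1 = x**2 + x + y**2 + y, LT = x**2.
f_2 = x**2 + 1, LT = x**2.

S(f_1,f_2): lcm = x**2. S = x + y**2 + y + 1.
  reduce S modulo (f_1, f_2):
  remainder x + y**2 + y + 1 ≠ 0; add g_3 = x + y**2 + y + 1 to the basis.

S(f_1,g_3): lcm = x**2. S = x*y**2 + x*y + y**2 + y.
  reduce S modulo (f_1, f_2, g_3):
  remainder y**4 + y**2 ≠ 0; add g_4 = y**4 + y**2 to the basis.

The other S-polynomials (S(f_2,g_3), S(f_1,g_4), S(f_2,g_4), S(g_3,g_4)) all reduce to 0 modulo the current basis, so we have a Gröbner basis.
Inter-reduce: drop elements whose leading term is divisible by another's, tail-reduce, and make monic.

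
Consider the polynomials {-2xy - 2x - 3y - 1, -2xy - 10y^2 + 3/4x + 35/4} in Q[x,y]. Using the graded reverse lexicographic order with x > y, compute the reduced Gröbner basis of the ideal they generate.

Buchberger's algorithm terminates because the ascending chain of leading-term ideals stabilizes.

f_1 = -2xy - 2x - 3y - 1, LT = xy.
f_2 = -2xy - 10y^2 + 3/4x + 35/4, LT = xy.

S(f_1,f_2): lcm = xy. S = -5y^2 + 11/8x + 3/2y + 39/8.
  leading term y^2: no divisor's leading term divides it; move -5y^2 to the remainder.
  leading term x: no divisor's leading term divides it; move 11/8x to the remainder.
  leading term y: no divisor's leading term divides it; move 3/2y to the remainder.
  leading term 1: no divisor's leading term divides it; move 39/8 to the remainder.
  remainder -5y^2 + 11/8x + 3/2y + 39/8 ≠ 0; add g_3 = -5y^2 + 11/8x + 3/2y + 39/8 to the basis.

S(f_1,g_3): lcm = xy^2. S = 11/40x^2 + 13/10xy + 3/2y^2 + 39/40x + 1/2y.
  leading term x^2: no divisor's leading term divides it; move 11/40x^2 to the remainder.
  leading term xy: subtract (-13/20)·f_1 from 13/10xy + 3/2y^2 + 39/40x + 1/2y → 3/2y^2 - 13/40x - 29/20y - 13/20
  leading term y^2: subtract (-3/10)·g_3 from 3/2y^2 - 13/40x - 29/20y - 13/20 → 7/80x - y + 13/16
  leading term x: no divisor's leading term divides it; move 7/80x to the remainder.
  leading term y: no divisor's leading term divides it; move -y to the remainder.
  leading term 1: no divisor's leading term divides it; move 13/16 to the remainder.
  remainder 11/40x^2 + 7/80x - y + 13/16 ≠ 0; add g_4 = 11/40x^2 + 7/80x - y + 13/16 to the basis.

The other S-polynomials (S(f_2,g_3), S(f_1,g_4), S(f_2,g_4), S(g_3,g_4)) all reduce to 0 modulo the current basis, so we have a Gröbner basis.
Inter-reduce: drop elements whose leading term is divisible by another's, tail-reduce, and make monic.

G = {x^2 + 7/22x - 40/11y + 65/22, xy + x + 3/2y + 1/2, y^2 - 11/40x - 3/10y - 39/40}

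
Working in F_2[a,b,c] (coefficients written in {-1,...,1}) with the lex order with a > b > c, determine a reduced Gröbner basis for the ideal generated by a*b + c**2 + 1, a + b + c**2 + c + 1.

f_1 = a*b + c**2 + 1, LT = a*b.
f_2 = a + b + c**2 + c + 1, LT = a.

S(f_1,f_2): lcm = a*b. S = b**2 + b*c**2 + b*c + b + c**2 + 1.
  leading term b**2: no divisor's leading term divides it; move b**2 to the remainder.
  leading term b*c**2: no divisor's leading term divides it; move b*c**2 to the remainder.
  leading term b*c: no divisor's leading term divides it; move b*c to the remainder.
  leading term b: no divisor's leading term divides it; move b to the remainder.
  leading term c**2: no divisor's leading term divides it; move c**2 to the remainder.
  leading term 1: no divisor's leading term divides it; move 1 to the remainder.
  remainder b**2 + b*c**2 + b*c + b + c**2 + 1 ≠ 0; add g_3 = b**2 + b*c**2 + b*c + b + c**2 + 1 to the basis.

The other S-polynomials (S(f_1,g_3), S(f_2,g_3)) all reduce to 0 modulo the current basis, so we have a Gröbner basis.
Inter-reduce: drop elements whose leading term is divisible by another's, tail-reduce, and make monic.

G = {a + b + c**2 + c + 1, b**2 + b*c**2 + b*c + b + c**2 + 1}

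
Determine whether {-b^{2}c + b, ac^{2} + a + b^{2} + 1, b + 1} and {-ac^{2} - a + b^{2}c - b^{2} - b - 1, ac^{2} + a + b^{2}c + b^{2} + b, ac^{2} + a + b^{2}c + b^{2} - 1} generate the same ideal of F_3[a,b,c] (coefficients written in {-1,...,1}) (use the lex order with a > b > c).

Yes, the ideals are equal.

Equality of ideals is decidable: compute both reduced Gröbner bases (unique for the ordering) and check whether they agree.
Buchberger on the first generating set:
f_1 = -b^{2}c + b, LT = b^{2}c.
f_2 = ac^{2} + a + b^{2} + 1, LT = ac^{2}.
f_3 = b + 1, LT = b.

S(f_1,f_2): lcm = ab^{2}c^{2}. S = -ab^{2} - abc - b^{4} - b^{2}.
  leading term ab^{2}: subtract (-ab)·f_3 from -ab^{2} - abc - b^{4} - b^{2} → -abc + ab - b^{4} - b^{2}
  leading term abc: subtract (-ac)·f_3 from -abc + ab - b^{4} - b^{2} → ab + ac - b^{4} - b^{2}
  leading term ab: subtract (a)·f_3 from ab + ac - b^{4} - b^{2} → ac - a - b^{4} - b^{2}
  leading term ac: no divisor's leading term divides it; move ac to the remainder.
  leading term a: no divisor's leading term divides it; move -a to the remainder.
  leading term b^{4}: subtract (-b^{3})·f_3 from -b^{4} - b^{2} → b^{3} - b^{2}
  leading term b^{3}: subtract (b^{2})·f_3 from b^{3} - b^{2} → b^{2}
  leading term b^{2}: subtract (b)·f_3 from b^{2} → -b
  leading term b: subtract (-1)·f_3 from -b → 1
  leading term 1: no divisor's leading term divides it; move 1 to the remainder.
  remainder ac - a + 1 ≠ 0; add g_4 = ac - a + 1 to the basis.

S(f_1,f_3): lcm = b^{2}c. S = -bc - b.
  leading term bc: subtract (-c)·f_3 from -bc - b → -b + c
  leading term b: subtract (-1)·f_3 from -b + c → c + 1
  leading term c: no divisor's leading term divides it; move c to the remainder.
  leading term 1: no divisor's leading term divides it; move 1 to the remainder.
  remainder c + 1 ≠ 0; add g_5 = c + 1 to the basis.

S(f_1,g_4): lcm = ab^{2}c. S = ab^{2} - ab - b^{2}.
  leading term ab^{2}: subtract (ab)·f_3 from ab^{2} - ab - b^{2} → ab - b^{2}
  leading term ab: subtract (a)·f_3 from ab - b^{2} → -a - b^{2}
  leading term a: no divisor's leading term divides it; move -a to the remainder.
  leading term b^{2}: subtract (-b)·f_3 from -b^{2} → b
  leading term b: subtract (1)·f_3 from b → -1
  leading term 1: no divisor's leading term divides it; move -1 to the remainder.
  remainder -a - 1 ≠ 0; add g_6 = -a - 1 to the basis.

The other S-polynomials (S(f_2,f_3), S(f_2,g_4), S(f_3,g_4), S(f_1,g_5), S(f_2,g_5), S(f_3,g_5), S(g_4,g_5), S(f_1,g_6), S(f_2,g_6), S(f_3,g_6), S(g_4,g_6), S(g_5,g_6)) all reduce to 0 modulo the current basis, so we have a Gröbner basis.
Inter-reduce: drop elements whose leading term is divisible by another's, tail-reduce, and make monic.
Reduced Gröbner basis: {a + 1, b + 1, c + 1}.

Buchberger on the second generating set:
h_1 = -ac^{2} - a + b^{2}c - b^{2} - b - 1, LT = ac^{2}.
h_2 = ac^{2} + a + b^{2}c + b^{2} + b, LT = ac^{2}.
h_3 = ac^{2} + a + b^{2}c + b^{2} - 1, LT = ac^{2}.

S(h_1,h_2): lcm = ac^{2}. S = b^{2}c + 1.
  leading term b^{2}c: no divisor's leading term divides it; move b^{2}c to the remainder.
  leading term 1: no divisor's leading term divides it; move 1 to the remainder.
  remainder b^{2}c + 1 ≠ 0; add k_4 = b^{2}c + 1 to the basis.

S(h_1,h_3): lcm = ac^{2}. S = b^{2}c + b - 1.
  leading term b^{2}c: subtract (1)·k_4 from b^{2}c + b - 1 → b + 1
  leading term b: no divisor's leading term divides it; move b to the remainder.
  leading term 1: no divisor's leading term divides it; move 1 to the remainder.
  remainder b + 1 ≠ 0; add k_5 = b + 1 to the basis.

S(h_1,k_4): lcm = ab^{2}c^{2}. S = ab^{2} - ac - b^{4}c + b^{4} + b^{3} + b^{2}.
  leading term ab^{2}: subtract (ab)·k_5 from ab^{2} - ac - b^{4}c + b^{4} + b^{3} + b^{2} → -ab - ac - b^{4}c + b^{4} + b^{3} + b^{2}
  leading term ab: subtract (-a)·k_5 from -ab - ac - b^{4}c + b^{4} + b^{3} + b^{2} → -ac + a - b^{4}c + b^{4} + b^{3} + b^{2}
  leading term ac: no divisor's leading term divides it; move -ac to the remainder.
  leading term a: no divisor's leading term divides it; move a to the remainder.
  leading term b^{4}c: subtract (-b^{2})·k_4 from -b^{4}c + b^{4} + b^{3} + b^{2} → b^{4} + b^{3} - b^{2}
  leading term b^{4}: subtract (b^{3})·k_5 from b^{4} + b^{3} - b^{2} → -b^{2}
  leading term b^{2}: subtract (-b)·k_5 from -b^{2} → b
  leading term b: subtract (1)·k_5 from b → -1
  leading term 1: no divisor's leading term divides it; move -1 to the remainder.
  remainder -ac + a - 1 ≠ 0; add k_6 = -ac + a - 1 to the basis.

S(k_4,k_5): lcm = b^{2}c. S = -bc + 1.
  leading term bc: subtract (-c)·k_5 from -bc + 1 → c + 1
  leading term c: no divisor's leading term divides it; move c to the remainder.
  leading term 1: no divisor's leading term divides it; move 1 to the remainder.
  remainder c + 1 ≠ 0; add k_7 = c + 1 to the basis.

S(h_1,k_6): lcm = ac^{2}. S = ac + a - b^{2}c + b^{2} + b - c + 1.
  leading term ac: subtract (-1)·k_6 from ac + a - b^{2}c + b^{2} + b - c + 1 → -a - b^{2}c + b^{2} + b - c
  leading term a: no divisor's leading term divides it; move -a to the remainder.
  leading term b^{2}c: subtract (-1)·k_4 from -b^{2}c + b^{2} + b - c → b^{2} + b - c + 1
  leading term b^{2}: subtract (b)·k_5 from b^{2} + b - c + 1 → -c + 1
  leading term c: subtract (-1)·k_7 from -c + 1 → -1
  leading term 1: no divisor's leading term divides it; move -1 to the remainder.
  remainder -a - 1 ≠ 0; add k_8 = -a - 1 to the basis.

The other S-polynomials (S(h_2,h_3), S(h_2,k_4), S(h_3,k_4), S(h_1,k_5), S(h_2,k_5), S(h_3,k_5), S(h_2,k_6), S(h_3,k_6), S(k_4,k_6), S(k_5,k_6), S(h_1,k_7), S(h_2,k_7), S(h_3,k_7), S(k_4,k_7), S(k_5,k_7), S(k_6,k_7), S(h_1,k_8), S(h_2,k_8), S(h_3,k_8), S(k_4,k_8), S(k_5,k_8), S(k_6,k_8), S(k_7,k_8)) all reduce to 0 modulo the current basis, so we have a Gröbner basis.
Inter-reduce: drop elements whose leading term is divisible by another's, tail-reduce, and make monic.
Reduced Gröbner basis: {a + 1, b + 1, c + 1}.

The two bases agree; hence the ideals are identical.
The same test decides containment: I ⊆ J iff every generator of I reduces to 0 modulo a Gröbner basis of J.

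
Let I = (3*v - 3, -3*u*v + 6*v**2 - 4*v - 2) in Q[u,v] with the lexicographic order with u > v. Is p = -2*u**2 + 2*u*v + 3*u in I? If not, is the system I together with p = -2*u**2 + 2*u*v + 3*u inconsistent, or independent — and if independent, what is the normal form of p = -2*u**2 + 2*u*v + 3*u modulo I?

First compute the reduced Gröbner basis of I by Buchberger's algorithm.
f_1 = 3*v - 3, LT = v.
f_2 = -3*u*v + 6*v**2 - 4*v - 2, LT = u*v.

S(f_1,f_2): lcm = u*v. S = -u + 2*v**2 - 4/3*v - 2/3.
  leading term u: no divisor's leading term divides it; move -u to the remainder.
  leading term v**2: subtract (2/3*v)·f_1 from 2*v**2 - 4/3*v - 2/3 → 2/3*v - 2/3
  leading term v: subtract (2/9)·f_1 from 2/3*v - 2/3 → 0
  remainder -u ≠ 0; add h_3 = -u to the basis.

The other S-polynomials (S(f_1,h_3), S(f_2,h_3)) all reduce to 0 modulo the current basis, so we have a Gröbner basis.
Inter-reduce: drop elements whose leading term is divisible by another's, tail-reduce, and make monic.
Reduced Gröbner basis: {u, v - 1}.
Label its elements g_1 = u, g_2 = v - 1.

Reduce p = -2*u**2 + 2*u*v + 3*u modulo G:
  leading term u**2: subtract (-2*u)·g_1 from -2*u**2 + 2*u*v + 3*u → 2*u*v + 3*u
  leading term u*v: subtract (2*v)·g_1 from 2*u*v + 3*u → 3*u
  leading term u: subtract (3)·g_1 from 3*u → 0
  normal form = 0.
Since the normal form is 0, p ∈ I.

-2*u**2 + 2*u*v + 3*u lies in I (it reduces to 0).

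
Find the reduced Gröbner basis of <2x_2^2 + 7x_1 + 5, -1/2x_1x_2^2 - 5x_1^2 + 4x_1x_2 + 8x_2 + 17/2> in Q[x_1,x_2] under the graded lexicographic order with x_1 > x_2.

Buchberger's algorithm terminates because the ascending chain of leading-term ideals stabilizes.

f_1 = 2x_2^2 + 7x_1 + 5, LT = x_2^2.
f_2 = -1/2x_1x_2^2 - 5x_1^2 + 4x_1x_2 + 8x_2 + 17/2, LT = x_1x_2^2.

S(f_1,f_2): lcm = x_1x_2^2. S = -13/2x_1^2 + 8x_1x_2 + 5/2x_1 + 16x_2 + 17.
  leading term x_1^2: no divisor's leading term divides it; move -13/2x_1^2 to the remainder.
  leading term x_1x_2: no divisor's leading term divides it; move 8x_1x_2 to the remainder.
  leading term x_1: no divisor's leading term divides it; move 5/2x_1 to the remainder.
  leading term x_2: no divisor's leading term divides it; move 16x_2 to the remainder.
  leading term 1: no divisor's leading term divides it; move 17 to the remainder.
  remainder -13/2x_1^2 + 8x_1x_2 + 5/2x_1 + 16x_2 + 17 ≠ 0; add g_3 = -13/2x_1^2 + 8x_1x_2 + 5/2x_1 + 16x_2 + 17 to the basis.

The other S-polynomials (S(f_1,g_3), S(f_2,g_3)) all reduce to 0 modulo the current basis, so we have a Gröbner basis.
Inter-reduce: drop elements whose leading term is divisible by another's, tail-reduce, and make monic.

G = {x_1^2 - 16/13x_1x_2 - 5/13x_1 - 32/13x_2 - 34/13, x_2^2 + 7/2x_1 + 5/2}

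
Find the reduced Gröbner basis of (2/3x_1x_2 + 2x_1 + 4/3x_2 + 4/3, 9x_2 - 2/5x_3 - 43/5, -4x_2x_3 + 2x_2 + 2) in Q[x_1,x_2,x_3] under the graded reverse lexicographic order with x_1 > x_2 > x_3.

Buchberger's algorithm terminates because the ascending chain of leading-term ideals stabilizes.

f_1 = 2/3x_1x_2 + 2x_1 + 4/3x_2 + 4/3, LT = x_1x_2.
f_2 = 9x_2 - 2/5x_3 - 43/5, LT = x_2.
f_3 = -4x_2x_3 + 2x_2 + 2, LT = x_2x_3.

S(f_1,f_2): lcm = x_1x_2. S = 2/45x_1x_3 + 178/45x_1 + 2x_2 + 2.
  reduce S modulo (f_1, f_2, f_3):
  remainder 2/45x_1x_3 + 178/45x_1 + 4/45x_3 + 176/45 ≠ 0; add g_4 = 2/45x_1x_3 + 178/45x_1 + 4/45x_3 + 176/45 to the basis.

S(f_1,f_3): lcm = x_1x_2x_3. S = 1/2x_1x_2 + 3x_1x_3 + 2x_2x_3 + 1/2x_1 + 2x_3.
  reduce S modulo (f_1, f_2, f_3, g_4):
  remainder 4/45x_3^2 - 268x_1 - 32/15x_3 - 11968/45 ≠ 0; add g_5 = 4/45x_3^2 - 268x_1 - 32/15x_3 - 11968/45 to the basis.

S(f_2,f_3): lcm = x_2x_3. S = -2/45x_3^2 + 1/2x_2 - 43/45x_3 + 1/2.
  reduce S modulo (f_1, f_2, f_3, g_4, g_5):
  remainder -134x_1 - 2x_3 - 132 ≠ 0; add g_6 = -134x_1 - 2x_3 - 132 to the basis.

The other S-polynomials (S(f_1,g_4), S(f_2,g_4), S(f_3,g_4), S(f_1,g_5), S(f_2,g_5), S(f_3,g_5), S(g_4,g_5), S(f_1,g_6), S(f_2,g_6), S(f_3,g_6), S(g_4,g_6), S(g_5,g_6)) all reduce to 0 modulo the current basis, so we have a Gröbner basis.
Inter-reduce: drop elements whose leading term is divisible by another's, tail-reduce, and make monic.

G = {x_3^2 + 21x_3 - 22, x_1 + 1/67x_3 + 66/67, x_2 - 2/45x_3 - 43/45}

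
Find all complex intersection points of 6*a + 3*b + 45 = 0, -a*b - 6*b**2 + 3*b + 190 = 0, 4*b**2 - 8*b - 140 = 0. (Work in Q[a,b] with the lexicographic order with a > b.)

{(-5, -5)}

Compute a lex Gröbner basis by Buchberger's algorithm.
f_1 = 6*a + 3*b + 45, LT = a.
f_2 = -a*b - 6*b**2 + 3*b + 190, LT = a*b.
f_3 = 4*b**2 - 8*b - 140, LT = b**2.

S(f_1,f_2): lcm = a*b. S = -11/2*b**2 + 21/2*b + 190.
  reduce S modulo (f_1, f_2, f_3):
  remainder -1/2*b - 5/2 ≠ 0; add h_4 = -1/2*b - 5/2 to the basis.

The other S-polynomials (S(f_1,f_3), S(f_2,f_3), S(f_1,h_4), S(f_2,h_4), S(f_3,h_4)) all reduce to 0 modulo the current basis, so we have a Gröbner basis.
Inter-reduce: drop elements whose leading term is divisible by another's, tail-reduce, and make monic.
Reduced Gröbner basis: {a + 5, b + 5}.

Since the basis is lex-ordered, b + 5 is univariate in b. Its roots are {-5}. Back-substituting each root into the other basis elements fixes the other coordinates.
  b = -5: the earlier basis element becomes a + 5 = 0, giving a = -5 — point (-5, -5).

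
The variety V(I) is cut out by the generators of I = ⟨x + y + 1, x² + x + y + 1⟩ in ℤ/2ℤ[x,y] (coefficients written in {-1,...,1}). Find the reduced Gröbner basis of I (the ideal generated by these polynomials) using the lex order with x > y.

G = {x + y + 1, y² + 1}

This is the nonlinear analogue of row-reducing a linear system.

f_1 = x + y + 1, LT = x.
f_2 = x² + x + y + 1, LT = x².

S(f_1,f_2): lcm = x². S = xy + y + 1.
  leading term xy: subtract (y)·f_1 from xy + y + 1 → y² + 1
  leading term y²: no divisor's leading term divides it; move y² to the remainder.
  leading term 1: no divisor's leading term divides it; move 1 to the remainder.
  remainder y² + 1 ≠ 0; add g_3 = y² + 1 to the basis.

S(f_1,g_3): leading monomials are coprime, so the S-polynomial reduces to 0 (Buchberger's first criterion).
S(f_2,g_3): leading monomials are coprime, so the S-polynomial reduces to 0 (Buchberger's first criterion).
Every S-polynomial of the final basis reduces to 0, so we have a Gröbner basis.
Inter-reduce: drop elements whose leading term is divisible by another's, tail-reduce, and make monic.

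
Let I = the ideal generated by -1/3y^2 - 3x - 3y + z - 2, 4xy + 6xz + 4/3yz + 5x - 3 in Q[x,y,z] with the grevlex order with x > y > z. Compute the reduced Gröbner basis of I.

G = {xz^2 + 2/9yz^2 + 4x^2 - 13/3xz + 5/27yz - 4/9z^2 - 59/36x + 1/3y + 7/18z + 31/12, xy + 3/2xz + 1/3yz + 5/4x - 3/4, y^2 + 9x + 9y - 3z + 6}

The reduced Gröbner basis is the canonical form of the ideal for this ordering.

f_1 = -1/3y^2 - 3x - 3y + z - 2, LT = y^2.
f_2 = 4xy + 6xz + 4/3yz + 5x - 3, LT = xy.

S(f_1,f_2): lcm = xy^2. S = -3/2xyz - 1/3y^2z + 9x^2 + 31/4xy - 3xz + 6x + 3/4y.
  reduce S modulo (f_1, f_2):
  remainder 9/4xz^2 + 1/2yz^2 + 9x^2 - 39/4xz + 5/12yz - z^2 - 59/16x + 3/4y + 7/8z + 93/16 ≠ 0; add g_3 = 9/4xz^2 + 1/2yz^2 + 9x^2 - 39/4xz + 5/12yz - z^2 - 59/16x + 3/4y + 7/8z + 93/16 to the basis.

The other S-polynomials (S(f_1,g_3), S(f_2,g_3)) all reduce to 0 modulo the current basis, so we have a Gröbner basis.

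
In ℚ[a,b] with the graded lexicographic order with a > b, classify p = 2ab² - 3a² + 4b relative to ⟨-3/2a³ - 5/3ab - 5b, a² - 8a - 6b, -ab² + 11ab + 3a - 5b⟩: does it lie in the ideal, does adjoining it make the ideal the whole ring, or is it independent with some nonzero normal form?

First compute the reduced Gröbner basis of I by Buchberger's algorithm.
f_1 = -3/2a³ - 5/3ab - 5b, LT = a³.
f_2 = a² - 8a - 6b, LT = a².
f_3 = -ab² + 11ab + 3a - 5b, LT = ab².

S(f_1,f_2): lcm = a³. S = 8a² + 64/9ab + 10/3b.
  leading term a²: subtract (8)·f_2 from 8a² + 64/9ab + 10/3b → 64/9ab + 64a + 154/3b
  leading term ab: no divisor's leading term divides it; move 64/9ab to the remainder.
  leading term a: no divisor's leading term divides it; move 64a to the remainder.
  leading term b: no divisor's leading term divides it; move 154/3b to the remainder.
  remainder 64/9ab + 64a + 154/3b ≠ 0; add h_4 = 64/9ab + 64a + 154/3b to the basis.

S(f_1,f_3): lcm = a³b². S = 11a³b + 10/9ab³ + 3a³ - 5a²b + 10/3b³.
  leading term a³b: subtract (-22/3b)·f_1 from 11a³b + 10/9ab³ + 3a³ - 5a²b + 10/3b³ → 10/9ab³ + 3a³ - 5a²b - 110/9ab² + 10/3b³ - 110/3b²
  leading term ab³: subtract (-10/9b)·f_3 from 10/9ab³ + 3a³ - 5a²b - 110/9ab² + 10/3b³ - 110/3b² → 3a³ - 5a²b + 10/3b³ + 10/3ab - 380/9b²
  leading term a³: subtract (-2)·f_1 from 3a³ - 5a²b + 10/3b³ + 10/3ab - 380/9b² → -5a²b + 10/3b³ - 380/9b² - 10b
  leading term a²b: subtract (-5b)·f_2 from -5a²b + 10/3b³ - 380/9b² - 10b → 10/3b³ - 40ab - 650/9b² - 10b
  leading term b³: no divisor's leading term divides it; move 10/3b³ to the remainder.
  leading term ab: subtract (-45/8)·h_4 from -40ab - 650/9b² - 10b → -650/9b² + 360a + 1115/4b
  leading term b²: no divisor's leading term divides it; move -650/9b² to the remainder.
  leading term a: no divisor's leading term divides it; move 360a to the remainder.
  leading term b: no divisor's leading term divides it; move 1115/4b to the remainder.
  remainder 10/3b³ - 650/9b² + 360a + 1115/4b ≠ 0; add h_5 = 10/3b³ - 650/9b² + 360a + 1115/4b to the basis.

S(f_2,f_3): lcm = a²b². S = 11a²b - 8ab² - 6b³ + 3a² - 5ab.
  leading term a²b: subtract (11b)·f_2 from 11a²b - 8ab² - 6b³ + 3a² - 5ab → -8ab² - 6b³ + 3a² + 83ab + 66b²
  leading term ab²: subtract (8)·f_3 from -8ab² - 6b³ + 3a² + 83ab + 66b² → -6b³ + 3a² - 5ab + 66b² - 24a + 40b
  leading term b³: subtract (-9/5)·h_5 from -6b³ + 3a² - 5ab + 66b² - 24a + 40b → 3a² - 5ab - 64b² + 624a + 2167/4b
  leading term a²: subtract (3)·f_2 from 3a² - 5ab - 64b² + 624a + 2167/4b → -5ab - 64b² + 648a + 2239/4b
  leading term ab: subtract (-45/64)·h_4 from -5ab - 64b² + 648a + 2239/4b → -64b² + 693a + 19067/32b
  leading term b²: no divisor's leading term divides it; move -64b² to the remainder.
  leading term a: no divisor's leading term divides it; move 693a to the remainder.
  leading term b: no divisor's leading term divides it; move 19067/32b to the remainder.
  remainder -64b² + 693a + 19067/32b ≠ 0; add h_6 = -64b² + 693a + 19067/32b to the basis.

S(f_1,h_4): lcm = a³b. S = -9a³ - 231/32a²b + 10/9ab² + 10/3b².
  leading term a³: subtract (6)·f_1 from -9a³ - 231/32a²b + 10/9ab² + 10/3b² → -231/32a²b + 10/9ab² + 10ab + 10/3b² + 30b
  leading term a²b: subtract (-231/32b)·f_2 from -231/32a²b + 10/9ab² + 10ab + 10/3b² + 30b → 10/9ab² - 191/4ab - 1919/48b² + 30b
  leading term ab²: subtract (-10/9)·f_3 from 10/9ab² - 191/4ab - 1919/48b² + 30b → -1279/36ab - 1919/48b² + 10/3a + 220/9b
  leading term ab: subtract (-1279/256)·h_4 from -1279/36ab - 1919/48b² + 10/3a + 220/9b → -1919/48b² + 3877/12a + 323609/1152b
  leading term b²: subtract (1919/3072)·h_6 from -1919/48b² + 3877/12a + 323609/1152b → -337355/3072a - 26924815/294912b
  leading term a: no divisor's leading term divides it; move -337355/3072a to the remainder.
  leading term b: no divisor's leading term divides it; move -26924815/294912b to the remainder.
  remainder -337355/3072a - 26924815/294912b ≠ 0; add h_7 = -337355/3072a - 26924815/294912b to the basis.

S(h_5,h_6): lcm = b³. S = 693/64ab - 75919/6144b² + 108a + 669/8b.
  leading term ab: subtract (6237/4096)·h_4 from 693/64ab - 75919/6144b² + 108a + 669/8b → -75919/6144b² + 675/64a + 11181/2048b
  leading term b²: subtract (75919/393216)·h_6 from -75919/6144b² + 675/64a + 11181/2048b → -16154889/131072a - 1378851509/12582912b
  leading term a: subtract (48464667/43181440)·h_7 from -16154889/131072a - 1378851509/12582912b → -2948735659/414541824b
  leading term b: no divisor's leading term divides it; move -2948735659/414541824b to the remainder.
  remainder -2948735659/414541824b ≠ 0; add h_8 = -2948735659/414541824b to the basis.

The other S-polynomials (S(f_2,h_4), S(f_3,h_4), S(f_1,h_5), S(f_2,h_5), S(f_3,h_5), S(h_4,h_5), S(f_1,h_6), S(f_2,h_6), S(f_3,h_6), S(h_4,h_6), S(f_1,h_7), S(f_2,h_7), S(f_3,h_7), S(h_4,h_7), S(h_5,h_7), S(h_6,h_7), S(f_1,h_8), S(f_2,h_8), S(f_3,h_8), S(h_4,h_8), S(h_5,h_8), S(h_6,h_8), S(h_7,h_8)) all reduce to 0 modulo the current basis, so we have a Gröbner basis.
Inter-reduce: drop elements whose leading term is divisible by another's, tail-reduce, and make monic.
Reduced Gröbner basis: {a, b}.
Label its elements g_1 = a, g_2 = b.

Reduce p = 2ab² - 3a² + 4b modulo G:
  leading term ab²: subtract (2b²)·g_1 from 2ab² - 3a² + 4b → -3a² + 4b
  leading term a²: subtract (-3a)·g_1 from -3a² + 4b → 4b
  leading term b: subtract (4)·g_2 from 4b → 0
  normal form = 0.
Since the normal form is 0, p ∈ I.

Ideal membership is decidable via reduction modulo a Gröbner basis.

2ab² - 3a² + 4b lies in I (it reduces to 0).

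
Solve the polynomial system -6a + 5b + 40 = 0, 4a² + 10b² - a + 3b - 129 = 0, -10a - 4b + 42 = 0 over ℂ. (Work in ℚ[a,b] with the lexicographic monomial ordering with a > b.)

Compute a lex Gröbner basis by Buchberger's algorithm.
f_1 = -6a + 5b + 40, LT = a.
f_2 = 4a² - a + 10b² + 3b - 129, LT = a².
f_3 = -10a - 4b + 42, LT = a.

S(f_1,f_2): lcm = a². S = -⅚ab - 77/12a - 5/2b² - ¾b + 129/4.
  leading term ab: subtract (5/36b)·f_1 from -⅚ab - 77/12a - 5/2b² - ¾b + 129/4 → -77/12a - 115/36b² - 227/36b + 129/4
  leading term a: subtract (77/72)·f_1 from -77/12a - 115/36b² - 227/36b + 129/4 → -115/36b² - 839/72b - 379/36
  leading term b²: no divisor's leading term divides it; move -115/36b² to the remainder.
  leading term b: no divisor's leading term divides it; move -839/72b to the remainder.
  leading term 1: no divisor's leading term divides it; move -379/36 to the remainder.
  remainder -115/36b² - 839/72b - 379/36 ≠ 0; add h_4 = -115/36b² - 839/72b - 379/36 to the basis.

S(f_1,f_3): lcm = a. S = -37/30b - 37/15.
  leading term b: no divisor's leading term divides it; move -37/30b to the remainder.
  leading term 1: no divisor's leading term divides it; move -37/15 to the remainder.
  remainder -37/30b - 37/15 ≠ 0; add h_5 = -37/30b - 37/15 to the basis.

S(f_2,f_3): lcm = a². S = -⅖ab + 79/20a + 5/2b² + ¾b - 129/4.
  leading term ab: subtract (1/15b)·f_1 from -⅖ab + 79/20a + 5/2b² + ¾b - 129/4 → 79/20a + 13/6b² - 23/12b - 129/4
  leading term a: subtract (-79/120)·f_1 from 79/20a + 13/6b² - 23/12b - 129/4 → 13/6b² + 11/8b - 71/12
  leading term b²: subtract (-78/115)·h_4 from 13/6b² + 11/8b - 71/12 → -18019/2760b - 18019/1380
  leading term b: subtract (487/92)·h_5 from -18019/2760b - 18019/1380 → 0
  remainder 0.

S(f_1,h_4): leading monomials are coprime, so the S-polynomial reduces to 0 (Buchberger's first criterion).
S(f_2,h_4): leading monomials are coprime, so the S-polynomial reduces to 0 (Buchberger's first criterion).
S(f_3,h_4): leading monomials are coprime, so the S-polynomial reduces to 0 (Buchberger's first criterion).
S(f_1,h_5): leading monomials are coprime, so the S-polynomial reduces to 0 (Buchberger's first criterion).
S(f_2,h_5): leading monomials are coprime, so the S-polynomial reduces to 0 (Buchberger's first criterion).
S(f_3,h_5): leading monomials are coprime, so the S-polynomial reduces to 0 (Buchberger's first criterion).
S(h_4,h_5): lcm = b². S = 379/230b + 379/115.
  leading term b: subtract (-1137/851)·h_5 from 379/230b + 379/115 → 0
  remainder 0.

Every S-polynomial of the final basis reduces to 0, so we have a Gröbner basis.
Inter-reduce: drop elements whose leading term is divisible by another's, tail-reduce, and make monic.
Reduced Gröbner basis: {a - 5, b + 2}.

Since the basis is lex-ordered, b + 2 is univariate in b. Its roots are {-2}. Back-substituting each root into the other basis elements fixes the other coordinates.
  b = -2: the earlier basis element becomes a - 5 = 0, giving a = 5 — point (5, -2).
Check: every point annihilates each of the original generators.
A lex Gröbner basis triangularizes the system, enabling back-substitution.

{(5, -2)}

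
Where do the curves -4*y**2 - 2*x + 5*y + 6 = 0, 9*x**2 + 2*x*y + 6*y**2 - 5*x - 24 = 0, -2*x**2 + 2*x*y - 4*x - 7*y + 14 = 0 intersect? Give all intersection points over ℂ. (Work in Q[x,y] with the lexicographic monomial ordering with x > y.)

{(0, 2)}

Compute a lex Gröbner basis by Buchberger's algorithm.
f_1 = -2*x - 4*y**2 + 5*y + 6, LT = x.
f_2 = 9*x**2 + 2*x*y - 5*x + 6*y**2 - 24, LT = x**2.
f_3 = -2*x**2 + 2*x*y - 4*x - 7*y + 14, LT = x**2.

S(f_1,f_2): lcm = x**2. S = 2*x*y**2 - 49/18*x*y - 22/9*x - 2/3*y**2 + 8/3.
  leading term x*y**2: subtract (-y**2)·f_1 from 2*x*y**2 - 49/18*x*y - 22/9*x - 2/3*y**2 + 8/3 → -49/18*x*y - 22/9*x - 4*y**4 + 5*y**3 + 16/3*y**2 + 8/3
  leading term x*y: subtract (49/36*y)·f_1 from -49/18*x*y - 22/9*x - 4*y**4 + 5*y**3 + 16/3*y**2 + 8/3 → -22/9*x - 4*y**4 + 94/9*y**3 - 53/36*y**2 - 49/6*y + 8/3
  leading term x: subtract (11/9)·f_1 from -22/9*x - 4*y**4 + 94/9*y**3 - 53/36*y**2 - 49/6*y + 8/3 → -4*y**4 + 94/9*y**3 + 41/12*y**2 - 257/18*y - 14/3
  leading term y**4: no divisor's leading term divides it; move -4*y**4 to the remainder.
  leading term y**3: no divisor's leading term divides it; move 94/9*y**3 to the remainder.
  leading term y**2: no divisor's leading term divides it; move 41/12*y**2 to the remainder.
  leading term y: no divisor's leading term divides it; move -257/18*y to the remainder.
  leading term 1: no divisor's leading term divides it; move -14/3 to the remainder.
  remainder -4*y**4 + 94/9*y**3 + 41/12*y**2 - 257/18*y - 14/3 ≠ 0; add h_4 = -4*y**4 + 94/9*y**3 + 41/12*y**2 - 257/18*y - 14/3 to the basis.

S(f_1,f_3): lcm = x**2. S = 2*x*y**2 - 3/2*x*y - 5*x - 7/2*y + 7.
  leading term x*y**2: subtract (-y**2)·f_1 from 2*x*y**2 - 3/2*x*y - 5*x - 7/2*y + 7 → -3/2*x*y - 5*x - 4*y**4 + 5*y**3 + 6*y**2 - 7/2*y + 7
  leading term x*y: subtract (3/4*y)·f_1 from -3/2*x*y - 5*x - 4*y**4 + 5*y**3 + 6*y**2 - 7/2*y + 7 → -5*x - 4*y**4 + 8*y**3 + 9/4*y**2 - 8*y + 7
  leading term x: subtract (5/2)·f_1 from -5*x - 4*y**4 + 8*y**3 + 9/4*y**2 - 8*y + 7 → -4*y**4 + 8*y**3 + 49/4*y**2 - 41/2*y - 8
  leading term y**4: subtract (1)·h_4 from -4*y**4 + 8*y**3 + 49/4*y**2 - 41/2*y - 8 → -22/9*y**3 + 53/6*y**2 - 56/9*y - 10/3
  leading term y**3: no divisor's leading term divides it; move -22/9*y**3 to the remainder.
  leading term y**2: no divisor's leading term divides it; move 53/6*y**2 to the remainder.
  leading term y: no divisor's leading term divides it; move -56/9*y to the remainder.
  leading term 1: no divisor's leading term divides it; move -10/3 to the remainder.
  remainder -22/9*y**3 + 53/6*y**2 - 56/9*y - 10/3 ≠ 0; add h_5 = -22/9*y**3 + 53/6*y**2 - 56/9*y - 10/3 to the basis.

S(h_4,h_5): lcm = y**4. S = 397/396*y**3 - 1795/528*y**2 + 1747/792*y + 7/6.
  leading term y**3: subtract (-397/968)·h_5 from 397/396*y**3 - 1795/528*y**2 + 1747/792*y + 7/6 → 27/121*y**2 - 335/968*y - 97/484
  leading term y**2: no divisor's leading term divides it; move 27/121*y**2 to the remainder.
  leading term y: no divisor's leading term divides it; move -335/968*y to the remainder.
  leading term 1: no divisor's leading term divides it; move -97/484 to the remainder.
  remainder 27/121*y**2 - 335/968*y - 97/484 ≠ 0; add h_6 = 27/121*y**2 - 335/968*y - 97/484 to the basis.

S(h_4,h_6): lcm = y**4. S = -229/216*y**3 + 19/432*y**2 + 257/72*y + 7/6.
  leading term y**3: subtract (229/528)·h_5 from -229/216*y**3 + 19/432*y**2 + 257/72*y + 7/6 → -35993/9504*y**2 + 14893/2376*y + 2069/792
  leading term y**2: subtract (-395923/23328)·h_6 from -35993/9504*y**2 + 14893/2376*y + 2069/792 → 73627/186624*y - 73627/93312
  leading term y: no divisor's leading term divides it; move 73627/186624*y to the remainder.
  leading term 1: no divisor's leading term divides it; move -73627/93312 to the remainder.
  remainder 73627/186624*y - 73627/93312 ≠ 0; add h_7 = 73627/186624*y - 73627/93312 to the basis.

The other S-polynomials (S(f_2,f_3), S(f_1,h_4), S(f_2,h_4), S(f_3,h_4), S(f_1,h_5), S(f_2,h_5), S(f_3,h_5), S(f_1,h_6), S(f_2,h_6), S(f_3,h_6), S(h_5,h_6), S(f_1,h_7), S(f_2,h_7), S(f_3,h_7), S(h_4,h_7), S(h_5,h_7), S(h_6,h_7)) all reduce to 0 modulo the current basis, so we have a Gröbner basis.
Inter-reduce: drop elements whose leading term is divisible by another's, tail-reduce, and make monic.
Reduced Gröbner basis: {x, y - 2}.

From the last basis element, y - 2 = 0, so y takes values in {2}. Each choice, substituted upward through the basis, yields the corresponding point(s) of the solution set.
  y = 2: the earlier basis element becomes x = 0, giving x = 0 — point (0, 2).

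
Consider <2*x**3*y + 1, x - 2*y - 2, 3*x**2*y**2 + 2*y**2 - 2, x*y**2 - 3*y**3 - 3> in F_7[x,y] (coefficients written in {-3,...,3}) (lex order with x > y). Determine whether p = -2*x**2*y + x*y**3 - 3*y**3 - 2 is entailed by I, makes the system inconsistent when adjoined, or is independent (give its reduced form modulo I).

First compute the reduced Gröbner basis of I by Buchberger's algorithm.
f_1 = 2*x**3*y + 1, LT = x**3*y.
f_2 = x - 2*y - 2, LT = x.
f_3 = 3*x**2*y**2 + 2*y**2 - 2, LT = x**2*y**2.
f_4 = x*y**2 - 3*y**3 - 3, LT = x*y**2.

S(f_1,f_2): lcm = x**3*y. S = 2*x**2*y**2 + 2*x**2*y - 3.
  reduce S modulo (f_1, f_2, f_3, f_4):
  remainder y**4 + 3*y**3 + 3*y**2 + y - 3 ≠ 0; add h_5 = y**4 + 3*y**3 + 3*y**2 + y - 3 to the basis.

S(f_1,f_3): lcm = x**3*y**2. S = -3*x*y**2 + 3*x - 3*y.
  reduce S modulo (f_1, f_2, f_3, f_4, h_5):
  remainder y**3 + y**2 + 3*y - 1 ≠ 0; add h_6 = y**3 + y**2 + 3*y - 1 to the basis.

S(f_1,f_4): lcm = x**3*y**2. S = 3*x**2*y**3 + 3*x**2 - 3*y.
  reduce S modulo (f_1, f_2, f_3, f_4, h_5, h_6):
  remainder 3*y**2 - 2*y + 2 ≠ 0; add h_7 = 3*y**2 - 2*y + 2 to the basis.

S(f_2,f_3): lcm = x**2*y**2. S = -2*x*y**3 - 2*x*y**2 - 3*y**2 + 3.
  reduce S modulo (f_1, f_2, f_3, f_4, h_5, h_6, h_7):
  remainder 2*y - 1 ≠ 0; add h_8 = 2*y - 1 to the basis.

The other S-polynomials (S(f_2,f_4), S(f_3,f_4), S(f_1,h_5), S(f_2,h_5), S(f_3,h_5), S(f_4,h_5), S(f_1,h_6), S(f_2,h_6), S(f_3,h_6), S(f_4,h_6), S(h_5,h_6), S(f_1,h_7), S(f_2,h_7), S(f_3,h_7), S(f_4,h_7), S(h_5,h_7), S(h_6,h_7), S(f_1,h_8), S(f_2,h_8), S(f_3,h_8), S(f_4,h_8), S(h_5,h_8), S(h_6,h_8), S(h_7,h_8)) all reduce to 0 modulo the current basis, so we have a Gröbner basis.
Inter-reduce: drop elements whose leading term is divisible by another's, tail-reduce, and make monic.
Reduced Gröbner basis: {x - 3, y + 3}.
Label its elements g_1 = x - 3, g_2 = y + 3.

Reduce p = -2*x**2*y + x*y**3 - 3*y**3 - 2 modulo G:
  leading term x**2*y: subtract (-2*x*y)·g_1 from -2*x**2*y + x*y**3 - 3*y**3 - 2 → x*y**3 + x*y - 3*y**3 - 2
  leading term x*y**3: subtract (y**3)·g_1 from x*y**3 + x*y - 3*y**3 - 2 → x*y - 2
  leading term x*y: subtract (y)·g_1 from x*y - 2 → 3*y - 2
  leading term y: subtract (3)·g_2 from 3*y - 2 → 3
  leading term 1: no divisor's leading term divides it; move 3 to the remainder.
  normal form = 3.
The normal form is nonzero, so p ∉ I. Since p minus its normal form lies in I, I + (p) = I + (r) where r = 3; decide whether this ideal is the whole ring.
Here r = 3 is a nonzero constant, hence a unit: 1 ∈ I + (p), the Gröbner basis of I + (p) is {1}, and the enlarged system has no common solution — adjoining p is inconsistent.

The remainder on division by a Gröbner basis is unique — it is the normal form.

Adjoining -2*x**2*y + x*y**3 - 3*y**3 - 2 makes the ideal the whole ring: the system is inconsistent.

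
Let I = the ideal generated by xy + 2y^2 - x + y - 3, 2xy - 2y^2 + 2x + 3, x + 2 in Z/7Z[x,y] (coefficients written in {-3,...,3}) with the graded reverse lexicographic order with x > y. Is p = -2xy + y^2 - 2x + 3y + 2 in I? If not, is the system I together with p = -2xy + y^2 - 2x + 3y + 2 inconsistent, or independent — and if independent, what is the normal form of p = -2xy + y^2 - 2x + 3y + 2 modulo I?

First compute the reduced Gröbner basis of I by Buchberger's algorithm.
f_1 = xy + 2y^2 - x + y - 3, LT = xy.
f_2 = 2xy - 2y^2 + 2x + 3, LT = xy.
f_3 = x + 2, LT = x.

S(f_1,f_2): lcm = xy. S = 3y^2 - 2x + y - 1.
  leading term y^2: no divisor's leading term divides it; move 3y^2 to the remainder.
  leading term x: subtract (-2)·f_3 from -2x + y - 1 → y + 3
  leading term y: no divisor's leading term divides it; move y to the remainder.
  leading term 1: no divisor's leading term divides it; move 3 to the remainder.
  remainder 3y^2 + y + 3 ≠ 0; add h_4 = 3y^2 + y + 3 to the basis.

S(f_1,f_3): lcm = xy. S = 2y^2 - x - y - 3.
  leading term y^2: subtract (3)·h_4 from 2y^2 - x - y - 3 → -x + 3y + 2
  leading term x: subtract (-1)·f_3 from -x + 3y + 2 → 3y - 3
  leading term y: no divisor's leading term divides it; move 3y to the remainder.
  leading term 1: no divisor's leading term divides it; move -3 to the remainder.
  remainder 3y - 3 ≠ 0; add h_5 = 3y - 3 to the basis.

The other S-polynomials (S(f_2,f_3), S(f_1,h_4), S(f_2,h_4), S(f_3,h_4), S(f_1,h_5), S(f_2,h_5), S(f_3,h_5), S(h_4,h_5)) all reduce to 0 modulo the current basis, so we have a Gröbner basis.
Inter-reduce: drop elements whose leading term is divisible by another's, tail-reduce, and make monic.
Reduced Gröbner basis: {x + 2, y - 1}.
Label its elements g_1 = x + 2, g_2 = y - 1.

Reduce p = -2xy + y^2 - 2x + 3y + 2 modulo G:
  leading term xy: subtract (-2y)·g_1 from -2xy + y^2 - 2x + 3y + 2 → y^2 - 2x + 2
  leading term y^2: subtract (y)·g_2 from y^2 - 2x + 2 → -2x + y + 2
  leading term x: subtract (-2)·g_1 from -2x + y + 2 → y - 1
  leading term y: subtract (1)·g_2 from y - 1 → 0
  normal form = 0.
Since the normal form is 0, p ∈ I.

-2xy + y^2 - 2x + 3y + 2 lies in I (it reduces to 0).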